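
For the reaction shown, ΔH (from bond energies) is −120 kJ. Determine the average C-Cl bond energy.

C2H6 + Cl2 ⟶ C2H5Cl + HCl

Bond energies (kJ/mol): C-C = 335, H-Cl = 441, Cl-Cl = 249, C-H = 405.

Let D be the C-Cl bond energy.
Σ(broken) = 1×335 + 6×405 + 1×249 = 3014
Σ(formed) = 1×335 + 1×D + 5×405 + 1×441 = 2801 + D
ΔH = Σ(broken) − Σ(formed) = (3014) − (2801 + D) = +213 − D
Setting this equal to −120 kJ gives D = 333 kJ/mol.

D(C-Cl) ≈ 333 kJ/mol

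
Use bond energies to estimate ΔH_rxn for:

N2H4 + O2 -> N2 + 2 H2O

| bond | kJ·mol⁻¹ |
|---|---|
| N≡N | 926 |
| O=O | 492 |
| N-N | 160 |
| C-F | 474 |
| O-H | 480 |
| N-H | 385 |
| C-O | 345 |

ΔH ≈ −654 kJ

Bonds broken (reactants):
  N-H: 4 × 385 = 1540
  N-N: 1 × 160 = 160
  O=O: 1 × 492 = 492
  Σ(broken) = 2192 kJ
Bonds formed (products):
  N≡N: 1 × 926 = 926
  O-H: 4 × 480 = 1920
  Σ(formed) = 2846 kJ
ΔH = Σ(broken) − Σ(formed) = 2192 − 2846 = −654 kJ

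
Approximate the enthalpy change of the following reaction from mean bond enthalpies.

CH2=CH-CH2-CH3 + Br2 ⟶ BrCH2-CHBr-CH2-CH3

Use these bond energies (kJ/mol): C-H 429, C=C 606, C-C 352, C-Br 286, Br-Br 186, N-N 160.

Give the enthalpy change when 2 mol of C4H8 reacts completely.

ΔH = −264 kJ

Bonds broken (reactants):
  Br-Br: 1 × 186 = 186
  C-C: 2 × 352 = 704
  C-H: 8 × 429 = 3432
  C=C: 1 × 606 = 606
  Σ(broken) = 4928 kJ
Bonds formed (products):
  C-Br: 2 × 286 = 572
  C-C: 3 × 352 = 1056
  C-H: 8 × 429 = 3432
  Σ(formed) = 5060 kJ
ΔH = Σ(broken) − Σ(formed) = 4928 − 5060 = −132 kJ
For 2× the reaction as written: 2 × (−132) = −264 kJ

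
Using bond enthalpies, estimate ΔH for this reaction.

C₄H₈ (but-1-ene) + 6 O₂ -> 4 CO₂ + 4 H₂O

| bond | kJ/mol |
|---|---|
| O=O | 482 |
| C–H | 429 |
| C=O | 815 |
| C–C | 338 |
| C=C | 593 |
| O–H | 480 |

Bonds broken (reactants):
  C–C: 2 × 338 = 676
  C–H: 8 × 429 = 3432
  C=C: 1 × 593 = 593
  O=O: 6 × 482 = 2892
  Σ(broken) = 7593 kJ
Bonds formed (products):
  C=O: 8 × 815 = 6520
  O–H: 8 × 480 = 3840
  Σ(formed) = 10360 kJ
ΔH = Σ(broken) − Σ(formed) = 7593 − 10360 = −2767 kJ

ΔH ≈ −2767 kJ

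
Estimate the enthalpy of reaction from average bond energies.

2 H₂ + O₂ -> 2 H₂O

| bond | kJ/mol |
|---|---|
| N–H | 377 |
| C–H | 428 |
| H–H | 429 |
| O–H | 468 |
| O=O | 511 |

Bonds broken (reactants):
  H–H: 2 × 429 = 858
  O=O: 1 × 511 = 511
  Σ(broken) = 1369 kJ
Bonds formed (products):
  O–H: 4 × 468 = 1872
  Σ(formed) = 1872 kJ
ΔH = Σ(broken) − Σ(formed) = 1369 − 1872 = −503 kJ

ΔH ≈ −503 kJ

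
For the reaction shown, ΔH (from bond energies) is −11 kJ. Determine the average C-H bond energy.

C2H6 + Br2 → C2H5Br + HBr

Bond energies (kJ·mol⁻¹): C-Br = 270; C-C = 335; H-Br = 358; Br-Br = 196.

D(C-H) ≈ 421 kJ/mol

Let D be the C-H bond energy.
Σ(broken) = 1×196 + 1×335 + 6×D = 531 + 6D
Σ(formed) = 1×270 + 1×335 + 5×D + 1×358 = 963 + 5D
ΔH = Σ(broken) − Σ(formed) = (531 + 6D) − (963 + 5D) = −432 + D
Setting this equal to −11 kJ gives D = 421 kJ/mol.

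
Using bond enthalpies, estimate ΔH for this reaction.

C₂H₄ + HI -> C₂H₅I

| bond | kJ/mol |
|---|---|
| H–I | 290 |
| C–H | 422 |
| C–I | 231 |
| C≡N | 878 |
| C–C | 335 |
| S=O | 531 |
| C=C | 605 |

ΔH ≈ −93 kJ

Bonds broken (reactants):
  C–H: 4 × 422 = 1688
  C=C: 1 × 605 = 605
  H–I: 1 × 290 = 290
  Σ(broken) = 2583 kJ
Bonds formed (products):
  C–C: 1 × 335 = 335
  C–H: 5 × 422 = 2110
  C–I: 1 × 231 = 231
  Σ(formed) = 2676 kJ
ΔH = Σ(broken) − Σ(formed) = 2583 − 2676 = −93 kJ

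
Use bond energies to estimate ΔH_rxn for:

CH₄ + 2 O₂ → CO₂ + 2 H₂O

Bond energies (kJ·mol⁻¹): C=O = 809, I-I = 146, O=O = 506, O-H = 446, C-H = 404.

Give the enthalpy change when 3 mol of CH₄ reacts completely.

Bonds broken (reactants):
  C-H: 4 × 404 = 1616
  O=O: 2 × 506 = 1012
  Σ(broken) = 2628 kJ
Bonds formed (products):
  C=O: 2 × 809 = 1618
  O-H: 4 × 446 = 1784
  Σ(formed) = 3402 kJ
ΔH = Σ(broken) − Σ(formed) = 2628 − 3402 = −774 kJ
For 3× the reaction as written: 3 × (−774) = −2322 kJ

ΔH = −2322 kJ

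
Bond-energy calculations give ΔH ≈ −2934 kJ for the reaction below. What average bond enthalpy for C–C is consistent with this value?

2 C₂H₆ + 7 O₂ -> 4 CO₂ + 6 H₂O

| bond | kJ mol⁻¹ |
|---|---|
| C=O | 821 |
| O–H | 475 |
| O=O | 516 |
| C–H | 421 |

Let D be the C–C bond energy.
Σ(broken) = 2×D + 12×421 + 7×516 = 8664 + 2D
Σ(formed) = 8×821 + 12×475 = 12268
ΔH = Σ(broken) − Σ(formed) = (8664 + 2D) − (12268) = −3604 + 2D
Setting this equal to −2934 kJ gives 2D = 670, so D = 335 kJ/mol.

D(C–C) ≈ 335 kJ/mol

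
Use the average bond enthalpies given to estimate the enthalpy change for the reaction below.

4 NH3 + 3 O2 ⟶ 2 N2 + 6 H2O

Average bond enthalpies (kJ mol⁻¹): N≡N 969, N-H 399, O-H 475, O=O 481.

Bonds broken (reactants):
  N-H: 12 × 399 = 4788
  O=O: 3 × 481 = 1443
  Σ(broken) = 6231 kJ
Bonds formed (products):
  N≡N: 2 × 969 = 1938
  O-H: 12 × 475 = 5700
  Σ(formed) = 7638 kJ
ΔH = Σ(broken) − Σ(formed) = 6231 − 7638 = −1407 kJ

ΔH ≈ −1407 kJ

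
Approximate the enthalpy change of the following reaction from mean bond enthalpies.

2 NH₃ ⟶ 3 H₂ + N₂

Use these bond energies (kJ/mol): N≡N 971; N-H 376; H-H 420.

ΔH ≈ +25 kJ

Bonds broken (reactants):
  N-H: 6 × 376 = 2256
  Σ(broken) = 2256 kJ
Bonds formed (products):
  H-H: 3 × 420 = 1260
  N≡N: 1 × 971 = 971
  Σ(formed) = 2231 kJ
ΔH = Σ(broken) − Σ(formed) = 2256 − 2231 = +25 kJ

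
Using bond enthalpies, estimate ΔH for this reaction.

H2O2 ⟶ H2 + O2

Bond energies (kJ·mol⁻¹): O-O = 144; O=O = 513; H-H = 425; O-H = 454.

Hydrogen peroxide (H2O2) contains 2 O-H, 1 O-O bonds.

ΔH ≈ +114 kJ

Bonds broken (reactants):
  O-H: 2 × 454 = 908
  O-O: 1 × 144 = 144
  Σ(broken) = 1052 kJ
Bonds formed (products):
  H-H: 1 × 425 = 425
  O=O: 1 × 513 = 513
  Σ(formed) = 938 kJ
ΔH = Σ(broken) − Σ(formed) = 1052 − 938 = +114 kJ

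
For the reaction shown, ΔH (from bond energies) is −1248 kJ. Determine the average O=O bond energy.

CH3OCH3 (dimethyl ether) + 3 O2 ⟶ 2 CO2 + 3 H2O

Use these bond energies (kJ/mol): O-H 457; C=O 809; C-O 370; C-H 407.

Let D be the O=O bond energy.
Σ(broken) = 6×407 + 2×370 + 3×D = 3182 + 3D
Σ(formed) = 4×809 + 6×457 = 5978
ΔH = Σ(broken) − Σ(formed) = (3182 + 3D) − (5978) = −2796 + 3D
Setting this equal to −1248 kJ gives 3D = 1548, so D = 516 kJ/mol.

D(O=O) ≈ 516 kJ/mol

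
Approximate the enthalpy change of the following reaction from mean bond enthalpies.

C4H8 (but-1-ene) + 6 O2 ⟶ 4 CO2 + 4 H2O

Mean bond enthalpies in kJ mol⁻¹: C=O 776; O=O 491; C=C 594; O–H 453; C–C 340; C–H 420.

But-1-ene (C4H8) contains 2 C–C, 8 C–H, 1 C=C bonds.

Bonds broken (reactants):
  C–C: 2 × 340 = 680
  C–H: 8 × 420 = 3360
  C=C: 1 × 594 = 594
  O=O: 6 × 491 = 2946
  Σ(broken) = 7580 kJ
Bonds formed (products):
  C=O: 8 × 776 = 6208
  O–H: 8 × 453 = 3624
  Σ(formed) = 9832 kJ
ΔH = Σ(broken) − Σ(formed) = 7580 − 9832 = −2252 kJ

ΔH ≈ −2252 kJ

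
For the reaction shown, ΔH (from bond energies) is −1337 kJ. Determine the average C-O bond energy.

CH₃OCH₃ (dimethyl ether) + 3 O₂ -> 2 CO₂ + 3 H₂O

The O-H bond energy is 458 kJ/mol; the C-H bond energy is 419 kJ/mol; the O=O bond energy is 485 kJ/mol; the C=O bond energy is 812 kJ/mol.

Let D be the C-O bond energy.
Σ(broken) = 6×419 + 2×D + 3×485 = 3969 + 2D
Σ(formed) = 4×812 + 6×458 = 5996
ΔH = Σ(broken) − Σ(formed) = (3969 + 2D) − (5996) = −2027 + 2D
Setting this equal to −1337 kJ gives 2D = 690, so D = 345 kJ/mol.

D(C-O) ≈ 345 kJ/mol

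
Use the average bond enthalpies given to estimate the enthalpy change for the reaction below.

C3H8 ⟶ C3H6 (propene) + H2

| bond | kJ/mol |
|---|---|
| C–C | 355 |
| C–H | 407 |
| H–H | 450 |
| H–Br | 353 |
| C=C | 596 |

Bonds broken (reactants):
  C–C: 2 × 355 = 710
  C–H: 8 × 407 = 3256
  Σ(broken) = 3966 kJ
Bonds formed (products):
  C–C: 1 × 355 = 355
  C–H: 6 × 407 = 2442
  C=C: 1 × 596 = 596
  H–H: 1 × 450 = 450
  Σ(formed) = 3843 kJ
ΔH = Σ(broken) − Σ(formed) = 3966 − 3843 = +123 kJ

ΔH ≈ +123 kJ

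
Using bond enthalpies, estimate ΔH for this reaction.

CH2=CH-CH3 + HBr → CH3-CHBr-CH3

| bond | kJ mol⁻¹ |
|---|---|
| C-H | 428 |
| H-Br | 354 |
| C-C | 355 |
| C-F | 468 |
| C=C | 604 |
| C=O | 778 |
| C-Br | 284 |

ΔH ≈ −109 kJ

Bonds broken (reactants):
  C-C: 1 × 355 = 355
  C-H: 6 × 428 = 2568
  C=C: 1 × 604 = 604
  H-Br: 1 × 354 = 354
  Σ(broken) = 3881 kJ
Bonds formed (products):
  C-Br: 1 × 284 = 284
  C-C: 2 × 355 = 710
  C-H: 7 × 428 = 2996
  Σ(formed) = 3990 kJ
ΔH = Σ(broken) − Σ(formed) = 3881 − 3990 = −109 kJ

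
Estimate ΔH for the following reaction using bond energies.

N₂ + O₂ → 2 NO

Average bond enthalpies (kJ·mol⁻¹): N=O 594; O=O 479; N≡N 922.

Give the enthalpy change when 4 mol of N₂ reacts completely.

Bonds broken (reactants):
  N≡N: 1 × 922 = 922
  O=O: 1 × 479 = 479
  Σ(broken) = 1401 kJ
Bonds formed (products):
  N=O: 2 × 594 = 1188
  Σ(formed) = 1188 kJ
ΔH = Σ(broken) − Σ(formed) = 1401 − 1188 = +213 kJ
For 4× the reaction as written: 4 × (+213) = +852 kJ

ΔH = +852 kJ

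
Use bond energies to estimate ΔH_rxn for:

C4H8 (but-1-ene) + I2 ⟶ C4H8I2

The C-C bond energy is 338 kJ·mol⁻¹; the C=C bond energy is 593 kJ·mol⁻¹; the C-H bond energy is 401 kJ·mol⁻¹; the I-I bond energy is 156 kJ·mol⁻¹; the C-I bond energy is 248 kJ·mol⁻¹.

Bonds broken (reactants):
  C-C: 2 × 338 = 676
  C-H: 8 × 401 = 3208
  C=C: 1 × 593 = 593
  I-I: 1 × 156 = 156
  Σ(broken) = 4633 kJ
Bonds formed (products):
  C-C: 3 × 338 = 1014
  C-H: 8 × 401 = 3208
  C-I: 2 × 248 = 496
  Σ(formed) = 4718 kJ
ΔH = Σ(broken) − Σ(formed) = 4633 − 4718 = −85 kJ

ΔH ≈ −85 kJ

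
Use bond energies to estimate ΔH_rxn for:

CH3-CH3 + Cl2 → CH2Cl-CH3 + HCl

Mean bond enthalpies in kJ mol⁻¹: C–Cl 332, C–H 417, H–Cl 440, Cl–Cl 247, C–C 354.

ΔH ≈ −108 kJ

Bonds broken (reactants):
  C–C: 1 × 354 = 354
  C–H: 6 × 417 = 2502
  Cl–Cl: 1 × 247 = 247
  Σ(broken) = 3103 kJ
Bonds formed (products):
  C–C: 1 × 354 = 354
  C–Cl: 1 × 332 = 332
  C–H: 5 × 417 = 2085
  H–Cl: 1 × 440 = 440
  Σ(formed) = 3211 kJ
ΔH = Σ(broken) − Σ(formed) = 3103 − 3211 = −108 kJ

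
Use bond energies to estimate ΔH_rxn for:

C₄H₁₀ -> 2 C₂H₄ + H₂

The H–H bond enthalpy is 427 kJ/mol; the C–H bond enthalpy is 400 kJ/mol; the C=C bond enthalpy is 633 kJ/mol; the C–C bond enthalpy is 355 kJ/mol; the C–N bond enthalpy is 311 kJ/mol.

Bonds broken (reactants):
  C–C: 3 × 355 = 1065
  C–H: 10 × 400 = 4000
  Σ(broken) = 5065 kJ
Bonds formed (products):
  C–H: 8 × 400 = 3200
  C=C: 2 × 633 = 1266
  H–H: 1 × 427 = 427
  Σ(formed) = 4893 kJ
ΔH = Σ(broken) − Σ(formed) = 5065 − 4893 = +172 kJ

ΔH ≈ +172 kJ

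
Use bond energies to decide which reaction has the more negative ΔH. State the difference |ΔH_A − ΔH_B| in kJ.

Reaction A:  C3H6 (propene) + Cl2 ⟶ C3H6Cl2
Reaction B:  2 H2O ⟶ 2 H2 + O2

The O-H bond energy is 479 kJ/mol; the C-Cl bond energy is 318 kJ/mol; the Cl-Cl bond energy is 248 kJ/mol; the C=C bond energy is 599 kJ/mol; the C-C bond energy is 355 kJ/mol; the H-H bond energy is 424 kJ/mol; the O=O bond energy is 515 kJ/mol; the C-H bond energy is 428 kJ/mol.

Reaction A, by 697 kJ

Reaction A:
  Bonds broken (reactants):
    C-C: 1 × 355 = 355
    C-H: 6 × 428 = 2568
    C=C: 1 × 599 = 599
    Cl-Cl: 1 × 248 = 248
    Σ(broken) = 3770 kJ
  Bonds formed (products):
    C-C: 2 × 355 = 710
    C-Cl: 2 × 318 = 636
    C-H: 6 × 428 = 2568
    Σ(formed) = 3914 kJ
  ΔH_A = 3770 − 3914 = −144 kJ
Reaction B:
  Bonds broken (reactants):
    O-H: 4 × 479 = 1916
    Σ(broken) = 1916 kJ
  Bonds formed (products):
    H-H: 2 × 424 = 848
    O=O: 1 × 515 = 515
    Σ(formed) = 1363 kJ
  ΔH_B = 1916 − 1363 = +553 kJ
ΔH_A − ΔH_B = −697 kJ, so reaction A has the more negative ΔH; |ΔH_A − ΔH_B| = 697 kJ.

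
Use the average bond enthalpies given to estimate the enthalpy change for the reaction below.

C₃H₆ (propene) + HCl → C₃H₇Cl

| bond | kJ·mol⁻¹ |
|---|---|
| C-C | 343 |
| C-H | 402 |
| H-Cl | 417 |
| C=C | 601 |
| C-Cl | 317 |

Bonds broken (reactants):
  C-C: 1 × 343 = 343
  C-H: 6 × 402 = 2412
  C=C: 1 × 601 = 601
  H-Cl: 1 × 417 = 417
  Σ(broken) = 3773 kJ
Bonds formed (products):
  C-C: 2 × 343 = 686
  C-Cl: 1 × 317 = 317
  C-H: 7 × 402 = 2814
  Σ(formed) = 3817 kJ
ΔH = Σ(broken) − Σ(formed) = 3773 − 3817 = −44 kJ

ΔH ≈ −44 kJ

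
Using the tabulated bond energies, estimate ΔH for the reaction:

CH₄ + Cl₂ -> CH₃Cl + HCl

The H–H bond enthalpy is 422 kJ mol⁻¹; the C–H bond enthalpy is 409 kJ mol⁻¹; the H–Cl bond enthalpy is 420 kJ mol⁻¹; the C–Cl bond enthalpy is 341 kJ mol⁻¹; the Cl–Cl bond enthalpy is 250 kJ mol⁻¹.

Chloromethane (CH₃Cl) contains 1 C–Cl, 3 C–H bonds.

ΔH ≈ −102 kJ

Bonds broken (reactants):
  C–H: 4 × 409 = 1636
  Cl–Cl: 1 × 250 = 250
  Σ(broken) = 1886 kJ
Bonds formed (products):
  C–Cl: 1 × 341 = 341
  C–H: 3 × 409 = 1227
  H–Cl: 1 × 420 = 420
  Σ(formed) = 1988 kJ
ΔH = Σ(broken) − Σ(formed) = 1886 − 1988 = −102 kJ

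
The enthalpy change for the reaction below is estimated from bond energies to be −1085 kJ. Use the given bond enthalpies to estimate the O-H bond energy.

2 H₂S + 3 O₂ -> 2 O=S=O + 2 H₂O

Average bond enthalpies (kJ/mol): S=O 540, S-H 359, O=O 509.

D(O-H) ≈ 472 kJ/mol

Let D be the O-H bond energy.
Σ(broken) = 3×509 + 4×359 = 2963
Σ(formed) = 4×D + 4×540 = 2160 + 4D
ΔH = Σ(broken) − Σ(formed) = (2963) − (2160 + 4D) = +803 − 4D
Setting this equal to −1085 kJ gives 4D = 1888, so D = 472 kJ/mol.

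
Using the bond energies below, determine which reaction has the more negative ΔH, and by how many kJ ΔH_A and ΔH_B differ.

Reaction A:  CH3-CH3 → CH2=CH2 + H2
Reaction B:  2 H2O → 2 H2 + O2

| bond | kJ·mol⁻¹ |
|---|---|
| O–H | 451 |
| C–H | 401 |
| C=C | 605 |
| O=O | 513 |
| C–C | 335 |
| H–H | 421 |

Reaction A:
  Bonds broken (reactants):
    C–C: 1 × 335 = 335
    C–H: 6 × 401 = 2406
    Σ(broken) = 2741 kJ
  Bonds formed (products):
    C–H: 4 × 401 = 1604
    C=C: 1 × 605 = 605
    H–H: 1 × 421 = 421
    Σ(formed) = 2630 kJ
  ΔH_A = 2741 − 2630 = +111 kJ
Reaction B:
  Bonds broken (reactants):
    O–H: 4 × 451 = 1804
    Σ(broken) = 1804 kJ
  Bonds formed (products):
    H–H: 2 × 421 = 842
    O=O: 1 × 513 = 513
    Σ(formed) = 1355 kJ
  ΔH_B = 1804 − 1355 = +449 kJ
ΔH_A − ΔH_B = −338 kJ, so reaction A has the more negative ΔH; |ΔH_A − ΔH_B| = 338 kJ.

Reaction A, by 338 kJ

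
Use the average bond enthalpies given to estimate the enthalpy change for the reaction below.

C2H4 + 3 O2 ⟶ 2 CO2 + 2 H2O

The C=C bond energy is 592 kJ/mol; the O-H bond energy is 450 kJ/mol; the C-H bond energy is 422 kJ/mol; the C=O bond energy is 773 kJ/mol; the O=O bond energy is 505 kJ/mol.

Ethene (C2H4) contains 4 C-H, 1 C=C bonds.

ΔH ≈ −1097 kJ

Bonds broken (reactants):
  C-H: 4 × 422 = 1688
  C=C: 1 × 592 = 592
  O=O: 3 × 505 = 1515
  Σ(broken) = 3795 kJ
Bonds formed (products):
  C=O: 4 × 773 = 3092
  O-H: 4 × 450 = 1800
  Σ(formed) = 4892 kJ
ΔH = Σ(broken) − Σ(formed) = 3795 − 4892 = −1097 kJ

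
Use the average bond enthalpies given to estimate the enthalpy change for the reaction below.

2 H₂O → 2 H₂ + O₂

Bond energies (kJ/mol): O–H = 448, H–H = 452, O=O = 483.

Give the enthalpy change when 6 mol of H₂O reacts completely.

ΔH = +1215 kJ

Bonds broken (reactants):
  O–H: 4 × 448 = 1792
  Σ(broken) = 1792 kJ
Bonds formed (products):
  H–H: 2 × 452 = 904
  O=O: 1 × 483 = 483
  Σ(formed) = 1387 kJ
ΔH = Σ(broken) − Σ(formed) = 1792 − 1387 = +405 kJ
For 3× the reaction as written: 3 × (+405) = +1215 kJ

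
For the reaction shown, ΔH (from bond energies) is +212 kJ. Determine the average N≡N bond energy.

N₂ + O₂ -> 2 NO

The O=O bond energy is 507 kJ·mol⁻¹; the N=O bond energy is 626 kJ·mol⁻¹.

D(N≡N) ≈ 957 kJ/mol

Let D be the N≡N bond energy.
Σ(broken) = 1×D + 1×507 = 507 + D
Σ(formed) = 2×626 = 1252
ΔH = Σ(broken) − Σ(formed) = (507 + D) − (1252) = −745 + D
Setting this equal to +212 kJ gives D = 957 kJ/mol.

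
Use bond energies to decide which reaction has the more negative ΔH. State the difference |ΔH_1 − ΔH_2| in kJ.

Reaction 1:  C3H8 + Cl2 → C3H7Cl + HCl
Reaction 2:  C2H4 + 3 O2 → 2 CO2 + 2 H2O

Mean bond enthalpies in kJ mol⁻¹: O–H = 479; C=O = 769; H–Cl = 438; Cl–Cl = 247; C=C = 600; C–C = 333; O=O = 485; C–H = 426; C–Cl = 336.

Reaction 2, by 1132 kJ

Reaction 1:
  Bonds broken (reactants):
    C–C: 2 × 333 = 666
    C–H: 8 × 426 = 3408
    Cl–Cl: 1 × 247 = 247
    Σ(broken) = 4321 kJ
  Bonds formed (products):
    C–C: 2 × 333 = 666
    C–Cl: 1 × 336 = 336
    C–H: 7 × 426 = 2982
    H–Cl: 1 × 438 = 438
    Σ(formed) = 4422 kJ
  ΔH_1 = 4321 − 4422 = −101 kJ
Reaction 2:
  Bonds broken (reactants):
    C–H: 4 × 426 = 1704
    C=C: 1 × 600 = 600
    O=O: 3 × 485 = 1455
    Σ(broken) = 3759 kJ
  Bonds formed (products):
    C=O: 4 × 769 = 3076
    O–H: 4 × 479 = 1916
    Σ(formed) = 4992 kJ
  ΔH_2 = 3759 − 4992 = −1233 kJ
ΔH_1 − ΔH_2 = +1132 kJ, so reaction 2 has the more negative ΔH; |ΔH_1 − ΔH_2| = 1132 kJ.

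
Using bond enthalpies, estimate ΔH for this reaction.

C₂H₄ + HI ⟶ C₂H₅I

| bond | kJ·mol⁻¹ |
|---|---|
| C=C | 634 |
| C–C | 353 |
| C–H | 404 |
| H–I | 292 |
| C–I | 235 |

Bonds broken (reactants):
  C–H: 4 × 404 = 1616
  C=C: 1 × 634 = 634
  H–I: 1 × 292 = 292
  Σ(broken) = 2542 kJ
Bonds formed (products):
  C–C: 1 × 353 = 353
  C–H: 5 × 404 = 2020
  C–I: 1 × 235 = 235
  Σ(formed) = 2608 kJ
ΔH = Σ(broken) − Σ(formed) = 2542 − 2608 = −66 kJ

ΔH ≈ −66 kJ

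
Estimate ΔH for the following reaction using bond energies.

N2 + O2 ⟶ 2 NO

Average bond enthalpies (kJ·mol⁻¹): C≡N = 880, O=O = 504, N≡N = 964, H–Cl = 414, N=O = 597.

ΔH ≈ +274 kJ

Bonds broken (reactants):
  N≡N: 1 × 964 = 964
  O=O: 1 × 504 = 504
  Σ(broken) = 1468 kJ
Bonds formed (products):
  N=O: 2 × 597 = 1194
  Σ(formed) = 1194 kJ
ΔH = Σ(broken) − Σ(formed) = 1468 − 1194 = +274 kJ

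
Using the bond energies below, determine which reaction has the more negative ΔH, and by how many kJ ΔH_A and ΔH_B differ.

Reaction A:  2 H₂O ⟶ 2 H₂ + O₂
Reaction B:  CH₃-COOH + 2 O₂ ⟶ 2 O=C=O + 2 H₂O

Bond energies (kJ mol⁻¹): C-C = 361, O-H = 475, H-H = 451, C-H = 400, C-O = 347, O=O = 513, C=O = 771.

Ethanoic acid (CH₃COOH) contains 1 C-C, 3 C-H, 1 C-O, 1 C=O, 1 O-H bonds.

Reaction A:
  Bonds broken (reactants):
    O-H: 4 × 475 = 1900
    Σ(broken) = 1900 kJ
  Bonds formed (products):
    H-H: 2 × 451 = 902
    O=O: 1 × 513 = 513
    Σ(formed) = 1415 kJ
  ΔH_A = 1900 − 1415 = +485 kJ
Reaction B:
  Bonds broken (reactants):
    C-C: 1 × 361 = 361
    C-H: 3 × 400 = 1200
    C-O: 1 × 347 = 347
    C=O: 1 × 771 = 771
    O-H: 1 × 475 = 475
    O=O: 2 × 513 = 1026
    Σ(broken) = 4180 kJ
  Bonds formed (products):
    C=O: 4 × 771 = 3084
    O-H: 4 × 475 = 1900
    Σ(formed) = 4984 kJ
  ΔH_B = 4180 − 4984 = −804 kJ
ΔH_A − ΔH_B = +1289 kJ, so reaction B has the more negative ΔH; |ΔH_A − ΔH_B| = 1289 kJ.

Reaction B, by 1289 kJ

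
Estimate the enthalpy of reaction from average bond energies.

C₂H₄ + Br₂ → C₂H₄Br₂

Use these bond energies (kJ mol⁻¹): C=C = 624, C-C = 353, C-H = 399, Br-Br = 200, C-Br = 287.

ΔH ≈ −103 kJ

Bonds broken (reactants):
  Br-Br: 1 × 200 = 200
  C-H: 4 × 399 = 1596
  C=C: 1 × 624 = 624
  Σ(broken) = 2420 kJ
Bonds formed (products):
  C-Br: 2 × 287 = 574
  C-C: 1 × 353 = 353
  C-H: 4 × 399 = 1596
  Σ(formed) = 2523 kJ
ΔH = Σ(broken) − Σ(formed) = 2420 − 2523 = −103 kJ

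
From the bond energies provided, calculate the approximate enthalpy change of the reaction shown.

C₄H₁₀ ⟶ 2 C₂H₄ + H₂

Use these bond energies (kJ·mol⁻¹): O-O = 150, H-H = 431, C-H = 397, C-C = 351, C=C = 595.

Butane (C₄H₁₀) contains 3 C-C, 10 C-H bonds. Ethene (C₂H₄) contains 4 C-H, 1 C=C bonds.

ΔH ≈ +226 kJ

Bonds broken (reactants):
  C-C: 3 × 351 = 1053
  C-H: 10 × 397 = 3970
  Σ(broken) = 5023 kJ
Bonds formed (products):
  C-H: 8 × 397 = 3176
  C=C: 2 × 595 = 1190
  H-H: 1 × 431 = 431
  Σ(formed) = 4797 kJ
ΔH = Σ(broken) − Σ(formed) = 5023 − 4797 = +226 kJ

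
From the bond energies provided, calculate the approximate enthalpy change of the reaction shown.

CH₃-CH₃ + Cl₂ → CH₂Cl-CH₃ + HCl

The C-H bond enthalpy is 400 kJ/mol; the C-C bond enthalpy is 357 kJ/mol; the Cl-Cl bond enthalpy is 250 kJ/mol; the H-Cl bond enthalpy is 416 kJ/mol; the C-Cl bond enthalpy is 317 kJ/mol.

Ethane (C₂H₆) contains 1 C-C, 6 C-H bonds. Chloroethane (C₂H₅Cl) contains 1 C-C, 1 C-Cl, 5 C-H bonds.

Bonds broken (reactants):
  C-C: 1 × 357 = 357
  C-H: 6 × 400 = 2400
  Cl-Cl: 1 × 250 = 250
  Σ(broken) = 3007 kJ
Bonds formed (products):
  C-C: 1 × 357 = 357
  C-Cl: 1 × 317 = 317
  C-H: 5 × 400 = 2000
  H-Cl: 1 × 416 = 416
  Σ(formed) = 3090 kJ
ΔH = Σ(broken) − Σ(formed) = 3007 − 3090 = −83 kJ

ΔH ≈ −83 kJ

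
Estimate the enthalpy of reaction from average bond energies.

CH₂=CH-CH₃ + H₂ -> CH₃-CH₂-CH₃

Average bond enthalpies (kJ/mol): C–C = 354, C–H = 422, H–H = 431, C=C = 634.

ΔH ≈ −133 kJ

Bonds broken (reactants):
  C–C: 1 × 354 = 354
  C–H: 6 × 422 = 2532
  C=C: 1 × 634 = 634
  H–H: 1 × 431 = 431
  Σ(broken) = 3951 kJ
Bonds formed (products):
  C–C: 2 × 354 = 708
  C–H: 8 × 422 = 3376
  Σ(formed) = 4084 kJ
ΔH = Σ(broken) − Σ(formed) = 3951 − 4084 = −133 kJ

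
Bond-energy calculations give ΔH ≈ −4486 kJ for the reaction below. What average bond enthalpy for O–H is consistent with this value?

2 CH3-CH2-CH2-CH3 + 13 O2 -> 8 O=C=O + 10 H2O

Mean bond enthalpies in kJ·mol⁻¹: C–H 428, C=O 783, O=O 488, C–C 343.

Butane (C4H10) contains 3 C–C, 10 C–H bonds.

Let D be the O–H bond energy.
Σ(broken) = 6×343 + 20×428 + 13×488 = 16962
Σ(formed) = 16×783 + 20×D = 12528 + 20D
ΔH = Σ(broken) − Σ(formed) = (16962) − (12528 + 20D) = +4434 − 20D
Setting this equal to −4486 kJ gives 20D = 8920, so D = 446 kJ/mol.

D(O–H) ≈ 446 kJ/mol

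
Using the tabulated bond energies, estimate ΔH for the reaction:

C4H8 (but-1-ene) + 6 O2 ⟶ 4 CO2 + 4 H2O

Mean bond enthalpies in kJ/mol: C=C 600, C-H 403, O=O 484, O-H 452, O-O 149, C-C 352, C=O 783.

ΔH ≈ −2448 kJ

Bonds broken (reactants):
  C-C: 2 × 352 = 704
  C-H: 8 × 403 = 3224
  C=C: 1 × 600 = 600
  O=O: 6 × 484 = 2904
  Σ(broken) = 7432 kJ
Bonds formed (products):
  C=O: 8 × 783 = 6264
  O-H: 8 × 452 = 3616
  Σ(formed) = 9880 kJ
ΔH = Σ(broken) − Σ(formed) = 7432 − 9880 = −2448 kJ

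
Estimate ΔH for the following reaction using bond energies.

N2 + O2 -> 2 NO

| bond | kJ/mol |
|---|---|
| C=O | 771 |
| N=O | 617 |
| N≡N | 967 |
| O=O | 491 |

Bonds broken (reactants):
  N≡N: 1 × 967 = 967
  O=O: 1 × 491 = 491
  Σ(broken) = 1458 kJ
Bonds formed (products):
  N=O: 2 × 617 = 1234
  Σ(formed) = 1234 kJ
ΔH = Σ(broken) − Σ(formed) = 1458 − 1234 = +224 kJ

ΔH ≈ +224 kJ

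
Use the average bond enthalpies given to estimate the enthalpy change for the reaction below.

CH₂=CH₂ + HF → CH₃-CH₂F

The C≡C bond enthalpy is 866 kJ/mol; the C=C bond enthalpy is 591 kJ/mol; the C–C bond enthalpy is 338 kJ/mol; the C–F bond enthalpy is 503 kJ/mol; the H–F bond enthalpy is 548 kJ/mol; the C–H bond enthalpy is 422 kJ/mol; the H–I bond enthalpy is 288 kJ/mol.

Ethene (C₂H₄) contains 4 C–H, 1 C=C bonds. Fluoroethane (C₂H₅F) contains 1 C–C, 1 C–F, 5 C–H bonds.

ΔH ≈ −124 kJ

Bonds broken (reactants):
  C–H: 4 × 422 = 1688
  C=C: 1 × 591 = 591
  H–F: 1 × 548 = 548
  Σ(broken) = 2827 kJ
Bonds formed (products):
  C–C: 1 × 338 = 338
  C–F: 1 × 503 = 503
  C–H: 5 × 422 = 2110
  Σ(formed) = 2951 kJ
ΔH = Σ(broken) − Σ(formed) = 2827 − 2951 = −124 kJ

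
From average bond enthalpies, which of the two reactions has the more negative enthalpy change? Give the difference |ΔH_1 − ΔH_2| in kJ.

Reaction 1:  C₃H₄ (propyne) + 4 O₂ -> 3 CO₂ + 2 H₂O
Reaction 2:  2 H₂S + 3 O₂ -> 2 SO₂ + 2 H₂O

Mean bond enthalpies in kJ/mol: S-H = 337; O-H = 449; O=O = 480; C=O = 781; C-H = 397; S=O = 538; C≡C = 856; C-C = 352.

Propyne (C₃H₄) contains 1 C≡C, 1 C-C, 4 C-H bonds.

Reaction 1:
  Bonds broken (reactants):
    C≡C: 1 × 856 = 856
    C-C: 1 × 352 = 352
    C-H: 4 × 397 = 1588
    O=O: 4 × 480 = 1920
    Σ(broken) = 4716 kJ
  Bonds formed (products):
    C=O: 6 × 781 = 4686
    O-H: 4 × 449 = 1796
    Σ(formed) = 6482 kJ
  ΔH_1 = 4716 − 6482 = −1766 kJ
Reaction 2:
  Bonds broken (reactants):
    O=O: 3 × 480 = 1440
    S-H: 4 × 337 = 1348
    Σ(broken) = 2788 kJ
  Bonds formed (products):
    O-H: 4 × 449 = 1796
    S=O: 4 × 538 = 2152
    Σ(formed) = 3948 kJ
  ΔH_2 = 2788 − 3948 = −1160 kJ
ΔH_1 − ΔH_2 = −606 kJ, so reaction 1 has the more negative ΔH; |ΔH_1 − ΔH_2| = 606 kJ.

Reaction 1, by 606 kJ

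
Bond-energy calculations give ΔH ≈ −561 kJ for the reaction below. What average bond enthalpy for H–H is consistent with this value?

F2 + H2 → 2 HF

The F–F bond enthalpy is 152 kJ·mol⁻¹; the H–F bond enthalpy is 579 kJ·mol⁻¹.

Let D be the H–H bond energy.
Σ(broken) = 1×152 + 1×D = 152 + D
Σ(formed) = 2×579 = 1158
ΔH = Σ(broken) − Σ(formed) = (152 + D) − (1158) = −1006 + D
Setting this equal to −561 kJ gives D = 445 kJ/mol.

D(H–H) ≈ 445 kJ/mol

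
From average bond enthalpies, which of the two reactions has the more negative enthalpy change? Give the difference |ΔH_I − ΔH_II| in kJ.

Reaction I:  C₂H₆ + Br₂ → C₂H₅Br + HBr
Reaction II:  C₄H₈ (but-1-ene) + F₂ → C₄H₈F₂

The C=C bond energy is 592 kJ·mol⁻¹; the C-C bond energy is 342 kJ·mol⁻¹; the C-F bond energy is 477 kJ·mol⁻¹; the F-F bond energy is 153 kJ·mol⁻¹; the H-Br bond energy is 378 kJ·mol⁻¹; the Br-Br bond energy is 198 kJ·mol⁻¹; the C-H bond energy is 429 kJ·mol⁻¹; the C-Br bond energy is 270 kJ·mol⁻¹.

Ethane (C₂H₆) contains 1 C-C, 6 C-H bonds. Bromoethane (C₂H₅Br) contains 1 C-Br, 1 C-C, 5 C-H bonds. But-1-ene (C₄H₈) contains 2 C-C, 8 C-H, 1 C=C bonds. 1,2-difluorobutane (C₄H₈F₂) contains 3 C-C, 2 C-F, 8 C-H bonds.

Reaction I:
  Bonds broken (reactants):
    Br-Br: 1 × 198 = 198
    C-C: 1 × 342 = 342
    C-H: 6 × 429 = 2574
    Σ(broken) = 3114 kJ
  Bonds formed (products):
    C-Br: 1 × 270 = 270
    C-C: 1 × 342 = 342
    C-H: 5 × 429 = 2145
    H-Br: 1 × 378 = 378
    Σ(formed) = 3135 kJ
  ΔH_I = 3114 − 3135 = −21 kJ
Reaction II:
  Bonds broken (reactants):
    C-C: 2 × 342 = 684
    C-H: 8 × 429 = 3432
    C=C: 1 × 592 = 592
    F-F: 1 × 153 = 153
    Σ(broken) = 4861 kJ
  Bonds formed (products):
    C-C: 3 × 342 = 1026
    C-F: 2 × 477 = 954
    C-H: 8 × 429 = 3432
    Σ(formed) = 5412 kJ
  ΔH_II = 4861 − 5412 = −551 kJ
ΔH_I − ΔH_II = +530 kJ, so reaction II has the more negative ΔH; |ΔH_I − ΔH_II| = 530 kJ.

Reaction II, by 530 kJ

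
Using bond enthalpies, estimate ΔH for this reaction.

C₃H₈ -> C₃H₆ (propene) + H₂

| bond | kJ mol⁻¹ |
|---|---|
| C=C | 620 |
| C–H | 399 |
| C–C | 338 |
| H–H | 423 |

ΔH ≈ +93 kJ

Bonds broken (reactants):
  C–C: 2 × 338 = 676
  C–H: 8 × 399 = 3192
  Σ(broken) = 3868 kJ
Bonds formed (products):
  C–C: 1 × 338 = 338
  C–H: 6 × 399 = 2394
  C=C: 1 × 620 = 620
  H–H: 1 × 423 = 423
  Σ(formed) = 3775 kJ
ΔH = Σ(broken) − Σ(formed) = 3868 − 3775 = +93 kJ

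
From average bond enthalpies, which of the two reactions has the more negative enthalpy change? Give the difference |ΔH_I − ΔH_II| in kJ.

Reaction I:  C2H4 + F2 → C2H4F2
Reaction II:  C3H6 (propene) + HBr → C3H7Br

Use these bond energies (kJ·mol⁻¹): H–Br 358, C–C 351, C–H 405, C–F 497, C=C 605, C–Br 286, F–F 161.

Reaction I, by 500 kJ

Reaction I:
  Bonds broken (reactants):
    C–H: 4 × 405 = 1620
    C=C: 1 × 605 = 605
    F–F: 1 × 161 = 161
    Σ(broken) = 2386 kJ
  Bonds formed (products):
    C–C: 1 × 351 = 351
    C–F: 2 × 497 = 994
    C–H: 4 × 405 = 1620
    Σ(formed) = 2965 kJ
  ΔH_I = 2386 − 2965 = −579 kJ
Reaction II:
  Bonds broken (reactants):
    C–C: 1 × 351 = 351
    C–H: 6 × 405 = 2430
    C=C: 1 × 605 = 605
    H–Br: 1 × 358 = 358
    Σ(broken) = 3744 kJ
  Bonds formed (products):
    C–Br: 1 × 286 = 286
    C–C: 2 × 351 = 702
    C–H: 7 × 405 = 2835
    Σ(formed) = 3823 kJ
  ΔH_II = 3744 − 3823 = −79 kJ
ΔH_I − ΔH_II = −500 kJ, so reaction I has the more negative ΔH; |ΔH_I − ΔH_II| = 500 kJ.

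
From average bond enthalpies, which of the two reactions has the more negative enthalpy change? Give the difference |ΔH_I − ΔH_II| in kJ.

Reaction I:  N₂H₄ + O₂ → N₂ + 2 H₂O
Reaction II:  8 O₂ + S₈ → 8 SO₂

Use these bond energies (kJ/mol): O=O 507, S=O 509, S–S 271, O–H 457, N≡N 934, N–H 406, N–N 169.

Reaction II, by 1458 kJ

Reaction I:
  Bonds broken (reactants):
    N–H: 4 × 406 = 1624
    N–N: 1 × 169 = 169
    O=O: 1 × 507 = 507
    Σ(broken) = 2300 kJ
  Bonds formed (products):
    N≡N: 1 × 934 = 934
    O–H: 4 × 457 = 1828
    Σ(formed) = 2762 kJ
  ΔH_I = 2300 − 2762 = −462 kJ
Reaction II:
  Bonds broken (reactants):
    O=O: 8 × 507 = 4056
    S–S: 8 × 271 = 2168
    Σ(broken) = 6224 kJ
  Bonds formed (products):
    S=O: 16 × 509 = 8144
    Σ(formed) = 8144 kJ
  ΔH_II = 6224 − 8144 = −1920 kJ
ΔH_I − ΔH_II = +1458 kJ, so reaction II has the more negative ΔH; |ΔH_I − ΔH_II| = 1458 kJ.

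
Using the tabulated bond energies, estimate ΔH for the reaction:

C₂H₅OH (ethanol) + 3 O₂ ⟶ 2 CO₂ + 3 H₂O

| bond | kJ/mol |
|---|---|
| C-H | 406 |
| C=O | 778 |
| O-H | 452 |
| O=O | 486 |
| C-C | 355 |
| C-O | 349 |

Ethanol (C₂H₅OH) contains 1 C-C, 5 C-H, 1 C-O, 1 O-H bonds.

Bonds broken (reactants):
  C-C: 1 × 355 = 355
  C-H: 5 × 406 = 2030
  C-O: 1 × 349 = 349
  O-H: 1 × 452 = 452
  O=O: 3 × 486 = 1458
  Σ(broken) = 4644 kJ
Bonds formed (products):
  C=O: 4 × 778 = 3112
  O-H: 6 × 452 = 2712
  Σ(formed) = 5824 kJ
ΔH = Σ(broken) − Σ(formed) = 4644 − 5824 = −1180 kJ

ΔH ≈ −1180 kJ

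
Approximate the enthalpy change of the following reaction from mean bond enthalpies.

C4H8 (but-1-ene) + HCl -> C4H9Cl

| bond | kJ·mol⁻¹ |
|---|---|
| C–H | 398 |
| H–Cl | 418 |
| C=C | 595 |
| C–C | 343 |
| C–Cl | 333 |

ΔH ≈ −61 kJ

Bonds broken (reactants):
  C–C: 2 × 343 = 686
  C–H: 8 × 398 = 3184
  C=C: 1 × 595 = 595
  H–Cl: 1 × 418 = 418
  Σ(broken) = 4883 kJ
Bonds formed (products):
  C–C: 3 × 343 = 1029
  C–Cl: 1 × 333 = 333
  C–H: 9 × 398 = 3582
  Σ(formed) = 4944 kJ
ΔH = Σ(broken) − Σ(formed) = 4883 − 4944 = −61 kJ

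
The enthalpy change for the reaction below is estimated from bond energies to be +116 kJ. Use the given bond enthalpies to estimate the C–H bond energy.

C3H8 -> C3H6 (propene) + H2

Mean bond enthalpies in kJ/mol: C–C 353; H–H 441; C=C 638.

D(C–H) ≈ 421 kJ/mol

Let D be the C–H bond energy.
Σ(broken) = 2×353 + 8×D = 706 + 8D
Σ(formed) = 1×353 + 6×D + 1×638 + 1×441 = 1432 + 6D
ΔH = Σ(broken) − Σ(formed) = (706 + 8D) − (1432 + 6D) = −726 + 2D
Setting this equal to +116 kJ gives 2D = 842, so D = 421 kJ/mol.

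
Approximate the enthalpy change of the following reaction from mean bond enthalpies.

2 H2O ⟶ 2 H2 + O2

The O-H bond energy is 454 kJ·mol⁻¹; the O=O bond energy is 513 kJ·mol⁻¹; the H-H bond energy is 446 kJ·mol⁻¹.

Bonds broken (reactants):
  O-H: 4 × 454 = 1816
  Σ(broken) = 1816 kJ
Bonds formed (products):
  H-H: 2 × 446 = 892
  O=O: 1 × 513 = 513
  Σ(formed) = 1405 kJ
ΔH = Σ(broken) − Σ(formed) = 1816 − 1405 = +411 kJ

ΔH ≈ +411 kJ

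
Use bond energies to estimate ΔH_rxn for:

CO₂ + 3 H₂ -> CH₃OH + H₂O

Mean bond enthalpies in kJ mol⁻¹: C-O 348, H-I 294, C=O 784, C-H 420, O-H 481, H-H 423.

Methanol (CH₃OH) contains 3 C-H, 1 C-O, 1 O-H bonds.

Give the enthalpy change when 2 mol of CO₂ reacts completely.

Bonds broken (reactants):
  C=O: 2 × 784 = 1568
  H-H: 3 × 423 = 1269
  Σ(broken) = 2837 kJ
Bonds formed (products):
  C-H: 3 × 420 = 1260
  C-O: 1 × 348 = 348
  O-H: 3 × 481 = 1443
  Σ(formed) = 3051 kJ
ΔH = Σ(broken) − Σ(formed) = 2837 − 3051 = −214 kJ
For 2× the reaction as written: 2 × (−214) = −428 kJ

ΔH = −428 kJ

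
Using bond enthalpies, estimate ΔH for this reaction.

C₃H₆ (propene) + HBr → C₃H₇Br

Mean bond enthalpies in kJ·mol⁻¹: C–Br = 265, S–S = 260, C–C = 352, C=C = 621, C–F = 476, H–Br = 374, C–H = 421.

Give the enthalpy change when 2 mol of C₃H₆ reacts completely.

Bonds broken (reactants):
  C–C: 1 × 352 = 352
  C–H: 6 × 421 = 2526
  C=C: 1 × 621 = 621
  H–Br: 1 × 374 = 374
  Σ(broken) = 3873 kJ
Bonds formed (products):
  C–Br: 1 × 265 = 265
  C–C: 2 × 352 = 704
  C–H: 7 × 421 = 2947
  Σ(formed) = 3916 kJ
ΔH = Σ(broken) − Σ(formed) = 3873 − 3916 = −43 kJ
For 2× the reaction as written: 2 × (−43) = −86 kJ

ΔH = −86 kJ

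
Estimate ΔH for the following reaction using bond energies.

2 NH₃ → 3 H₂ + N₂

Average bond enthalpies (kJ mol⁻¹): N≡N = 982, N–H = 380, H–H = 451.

ΔH ≈ −55 kJ

Bonds broken (reactants):
  N–H: 6 × 380 = 2280
  Σ(broken) = 2280 kJ
Bonds formed (products):
  H–H: 3 × 451 = 1353
  N≡N: 1 × 982 = 982
  Σ(formed) = 2335 kJ
ΔH = Σ(broken) − Σ(formed) = 2280 − 2335 = −55 kJ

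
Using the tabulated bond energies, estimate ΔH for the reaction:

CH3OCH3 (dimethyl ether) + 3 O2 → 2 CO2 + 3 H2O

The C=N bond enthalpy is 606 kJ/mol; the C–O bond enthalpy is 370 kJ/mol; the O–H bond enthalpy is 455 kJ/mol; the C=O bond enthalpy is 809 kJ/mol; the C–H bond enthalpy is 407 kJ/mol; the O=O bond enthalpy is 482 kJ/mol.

ΔH ≈ −1338 kJ

Bonds broken (reactants):
  C–H: 6 × 407 = 2442
  C–O: 2 × 370 = 740
  O=O: 3 × 482 = 1446
  Σ(broken) = 4628 kJ
Bonds formed (products):
  C=O: 4 × 809 = 3236
  O–H: 6 × 455 = 2730
  Σ(formed) = 5966 kJ
ΔH = Σ(broken) − Σ(formed) = 4628 − 5966 = −1338 kJ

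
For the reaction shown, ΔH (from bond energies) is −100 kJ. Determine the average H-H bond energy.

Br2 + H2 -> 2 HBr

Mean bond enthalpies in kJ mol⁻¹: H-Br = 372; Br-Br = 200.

Let D be the H-H bond energy.
Σ(broken) = 1×200 + 1×D = 200 + D
Σ(formed) = 2×372 = 744
ΔH = Σ(broken) − Σ(formed) = (200 + D) − (744) = −544 + D
Setting this equal to −100 kJ gives D = 444 kJ/mol.

D(H-H) ≈ 444 kJ/mol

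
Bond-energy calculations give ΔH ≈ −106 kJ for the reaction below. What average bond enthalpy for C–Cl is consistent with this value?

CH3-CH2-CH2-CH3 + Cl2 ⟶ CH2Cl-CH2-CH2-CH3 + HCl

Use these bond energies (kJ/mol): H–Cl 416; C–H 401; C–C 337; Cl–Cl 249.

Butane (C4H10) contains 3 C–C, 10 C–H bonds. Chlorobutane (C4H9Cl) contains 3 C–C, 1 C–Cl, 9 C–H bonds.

D(C–Cl) ≈ 340 kJ/mol

Let D be the C–Cl bond energy.
Σ(broken) = 3×337 + 10×401 + 1×249 = 5270
Σ(formed) = 3×337 + 1×D + 9×401 + 1×416 = 5036 + D
ΔH = Σ(broken) − Σ(formed) = (5270) − (5036 + D) = +234 − D
Setting this equal to −106 kJ gives D = 340 kJ/mol.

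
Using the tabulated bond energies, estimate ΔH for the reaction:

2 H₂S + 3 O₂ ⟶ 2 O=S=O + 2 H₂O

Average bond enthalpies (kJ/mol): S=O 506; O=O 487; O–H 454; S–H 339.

Bonds broken (reactants):
  O=O: 3 × 487 = 1461
  S–H: 4 × 339 = 1356
  Σ(broken) = 2817 kJ
Bonds formed (products):
  O–H: 4 × 454 = 1816
  S=O: 4 × 506 = 2024
  Σ(formed) = 3840 kJ
ΔH = Σ(broken) − Σ(formed) = 2817 − 3840 = −1023 kJ

ΔH ≈ −1023 kJ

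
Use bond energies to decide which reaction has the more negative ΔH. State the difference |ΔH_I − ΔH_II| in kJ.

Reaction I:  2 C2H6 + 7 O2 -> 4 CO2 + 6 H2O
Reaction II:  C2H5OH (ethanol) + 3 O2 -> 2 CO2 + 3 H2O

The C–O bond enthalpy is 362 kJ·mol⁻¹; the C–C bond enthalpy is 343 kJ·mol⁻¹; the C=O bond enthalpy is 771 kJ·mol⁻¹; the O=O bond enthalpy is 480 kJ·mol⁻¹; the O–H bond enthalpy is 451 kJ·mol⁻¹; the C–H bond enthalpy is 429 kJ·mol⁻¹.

Reaction I, by 1337 kJ

Reaction I:
  Bonds broken (reactants):
    C–C: 2 × 343 = 686
    C–H: 12 × 429 = 5148
    O=O: 7 × 480 = 3360
    Σ(broken) = 9194 kJ
  Bonds formed (products):
    C=O: 8 × 771 = 6168
    O–H: 12 × 451 = 5412
    Σ(formed) = 11580 kJ
  ΔH_I = 9194 − 11580 = −2386 kJ
Reaction II:
  Bonds broken (reactants):
    C–C: 1 × 343 = 343
    C–H: 5 × 429 = 2145
    C–O: 1 × 362 = 362
    O–H: 1 × 451 = 451
    O=O: 3 × 480 = 1440
    Σ(broken) = 4741 kJ
  Bonds formed (products):
    C=O: 4 × 771 = 3084
    O–H: 6 × 451 = 2706
    Σ(formed) = 5790 kJ
  ΔH_II = 4741 − 5790 = −1049 kJ
ΔH_I − ΔH_II = −1337 kJ, so reaction I has the more negative ΔH; |ΔH_I − ΔH_II| = 1337 kJ.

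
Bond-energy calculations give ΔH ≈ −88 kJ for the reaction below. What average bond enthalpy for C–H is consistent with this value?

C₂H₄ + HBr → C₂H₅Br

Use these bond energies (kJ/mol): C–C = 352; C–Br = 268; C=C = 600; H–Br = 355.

Let D be the C–H bond energy.
Σ(broken) = 4×D + 1×600 + 1×355 = 955 + 4D
Σ(formed) = 1×268 + 1×352 + 5×D = 620 + 5D
ΔH = Σ(broken) − Σ(formed) = (955 + 4D) − (620 + 5D) = +335 − D
Setting this equal to −88 kJ gives D = 423 kJ/mol.

D(C–H) ≈ 423 kJ/mol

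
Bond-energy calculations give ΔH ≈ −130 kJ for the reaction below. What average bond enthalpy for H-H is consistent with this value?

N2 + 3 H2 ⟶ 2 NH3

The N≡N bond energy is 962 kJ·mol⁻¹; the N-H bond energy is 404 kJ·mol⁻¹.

D(H-H) ≈ 444 kJ/mol

Let D be the H-H bond energy.
Σ(broken) = 3×D + 1×962 = 962 + 3D
Σ(formed) = 6×404 = 2424
ΔH = Σ(broken) − Σ(formed) = (962 + 3D) − (2424) = −1462 + 3D
Setting this equal to −130 kJ gives 3D = 1332, so D = 444 kJ/mol.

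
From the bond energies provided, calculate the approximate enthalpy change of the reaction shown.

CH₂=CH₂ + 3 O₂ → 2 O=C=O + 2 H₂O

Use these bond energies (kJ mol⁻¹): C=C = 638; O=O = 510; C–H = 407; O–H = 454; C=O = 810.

Bonds broken (reactants):
  C–H: 4 × 407 = 1628
  C=C: 1 × 638 = 638
  O=O: 3 × 510 = 1530
  Σ(broken) = 3796 kJ
Bonds formed (products):
  C=O: 4 × 810 = 3240
  O–H: 4 × 454 = 1816
  Σ(formed) = 5056 kJ
ΔH = Σ(broken) − Σ(formed) = 3796 − 5056 = −1260 kJ

ΔH ≈ −1260 kJ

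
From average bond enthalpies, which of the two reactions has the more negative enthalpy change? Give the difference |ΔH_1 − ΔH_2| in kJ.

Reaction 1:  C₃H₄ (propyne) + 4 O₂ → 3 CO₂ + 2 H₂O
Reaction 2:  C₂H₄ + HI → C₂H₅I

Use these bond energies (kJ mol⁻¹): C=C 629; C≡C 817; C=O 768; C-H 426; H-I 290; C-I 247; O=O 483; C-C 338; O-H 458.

Reaction 1, by 1557 kJ

Reaction 1:
  Bonds broken (reactants):
    C≡C: 1 × 817 = 817
    C-C: 1 × 338 = 338
    C-H: 4 × 426 = 1704
    O=O: 4 × 483 = 1932
    Σ(broken) = 4791 kJ
  Bonds formed (products):
    C=O: 6 × 768 = 4608
    O-H: 4 × 458 = 1832
    Σ(formed) = 6440 kJ
  ΔH_1 = 4791 − 6440 = −1649 kJ
Reaction 2:
  Bonds broken (reactants):
    C-H: 4 × 426 = 1704
    C=C: 1 × 629 = 629
    H-I: 1 × 290 = 290
    Σ(broken) = 2623 kJ
  Bonds formed (products):
    C-C: 1 × 338 = 338
    C-H: 5 × 426 = 2130
    C-I: 1 × 247 = 247
    Σ(formed) = 2715 kJ
  ΔH_2 = 2623 − 2715 = −92 kJ
ΔH_1 − ΔH_2 = −1557 kJ, so reaction 1 has the more negative ΔH; |ΔH_1 − ΔH_2| = 1557 kJ.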